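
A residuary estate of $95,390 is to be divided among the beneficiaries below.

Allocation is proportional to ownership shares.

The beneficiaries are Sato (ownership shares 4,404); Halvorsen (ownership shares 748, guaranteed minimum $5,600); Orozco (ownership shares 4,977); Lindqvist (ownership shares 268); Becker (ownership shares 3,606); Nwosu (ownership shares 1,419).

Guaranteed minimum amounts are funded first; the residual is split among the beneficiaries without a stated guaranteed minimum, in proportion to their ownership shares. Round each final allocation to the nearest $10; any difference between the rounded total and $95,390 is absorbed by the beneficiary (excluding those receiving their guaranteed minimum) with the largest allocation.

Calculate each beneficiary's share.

Fund the minimums — Halvorsen $5,600. Balance $89,790.
Balance split over remaining ownership shares 14,674: Sato 26,948.01 → $26,950; Orozco 30,454.19 → $30,450; Lindqvist 1,639.89 → $1,640; Becker 22,065.06 → $22,070; Nwosu 8,682.84 → $8,680.

Sato: $26,950 | Halvorsen: $5,600 | Orozco: $30,450 | Lindqvist: $1,640 | Becker: $22,070 | Nwosu: $8,680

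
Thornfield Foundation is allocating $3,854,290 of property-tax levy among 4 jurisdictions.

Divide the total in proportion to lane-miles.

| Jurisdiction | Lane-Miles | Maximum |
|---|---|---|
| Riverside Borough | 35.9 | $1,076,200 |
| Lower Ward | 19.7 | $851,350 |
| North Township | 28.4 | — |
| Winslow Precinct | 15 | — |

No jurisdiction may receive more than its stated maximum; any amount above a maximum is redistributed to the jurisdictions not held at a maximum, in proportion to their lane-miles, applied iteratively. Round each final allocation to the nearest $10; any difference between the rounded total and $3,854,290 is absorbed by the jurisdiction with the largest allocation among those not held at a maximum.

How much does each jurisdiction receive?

Riverside Borough: $1,076,200 | Lower Ward: $851,350 | North Township: $1,260,820 | Winslow Precinct: $665,920

Sum of lane-miles: 99.
Unconstrained shares: Riverside Borough 1,397,666.78; Lower Ward 766,964.78; North Township 1,105,675.11; Winslow Precinct 583,983.33.
Capped: Riverside Borough ($1,076,200); balance $2,778,090 reallocated over remaining lane-miles 63.1.
Capped: Lower Ward ($851,350); balance $1,926,740 reallocated over remaining lane-miles 43.4.
Redistributed shares: North Township 1,260,816.04 → $1,260,820; Winslow Precinct 665,923.96 → $665,920.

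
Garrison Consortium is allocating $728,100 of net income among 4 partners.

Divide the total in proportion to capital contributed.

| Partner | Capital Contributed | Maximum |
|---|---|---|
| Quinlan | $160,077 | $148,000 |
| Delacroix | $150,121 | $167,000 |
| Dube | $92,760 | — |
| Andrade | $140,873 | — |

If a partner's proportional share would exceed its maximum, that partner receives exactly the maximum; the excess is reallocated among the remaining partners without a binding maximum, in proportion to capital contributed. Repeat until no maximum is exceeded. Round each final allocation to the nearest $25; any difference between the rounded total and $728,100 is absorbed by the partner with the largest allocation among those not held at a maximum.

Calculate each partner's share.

Combined capital contributed = 543,831.
Pro-rata shares before constraints: Quinlan 214,316.70; Delacroix 200,987.26; Dube 124,190.34; Andrade 188,605.71.
Cap binds for Quinlan ($148,000), Delacroix ($167,000); remaining pool $413,100 reallocated over remaining capital contributed 233,633.
Redistributed shares: Dube 164,014.31 → $164,025; Andrade 249,085.69 → $249,075.

Quinlan: $148,000; Delacroix: $167,000; Dube: $164,025; Andrade: $249,075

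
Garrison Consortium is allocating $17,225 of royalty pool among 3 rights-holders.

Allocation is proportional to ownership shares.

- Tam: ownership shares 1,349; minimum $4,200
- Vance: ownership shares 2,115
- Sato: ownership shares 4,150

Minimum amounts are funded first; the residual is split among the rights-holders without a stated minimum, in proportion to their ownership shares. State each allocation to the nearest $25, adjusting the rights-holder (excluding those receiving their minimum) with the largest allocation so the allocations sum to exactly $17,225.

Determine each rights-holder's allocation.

Tam: $4,200 | Vance: $4,400 | Sato: $8,625

Guaranteed amounts: Tam $4,200. Balance $13,025.
Balance split over remaining ownership shares 6,265: Vance 4,397.11 → $4,400; Sato 8,627.89 → $8,625.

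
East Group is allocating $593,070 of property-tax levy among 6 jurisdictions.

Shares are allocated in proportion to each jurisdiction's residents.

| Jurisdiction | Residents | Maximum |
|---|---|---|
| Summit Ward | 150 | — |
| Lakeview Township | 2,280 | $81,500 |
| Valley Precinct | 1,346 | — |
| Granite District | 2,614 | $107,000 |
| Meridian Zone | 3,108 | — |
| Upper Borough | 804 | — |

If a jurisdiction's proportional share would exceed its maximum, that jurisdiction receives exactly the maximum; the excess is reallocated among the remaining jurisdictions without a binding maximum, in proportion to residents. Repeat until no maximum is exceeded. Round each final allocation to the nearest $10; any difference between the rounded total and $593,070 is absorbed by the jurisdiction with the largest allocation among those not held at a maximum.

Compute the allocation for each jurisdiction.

Summit Ward: $11,220; Lakeview Township: $81,500; Valley Precinct: $100,690; Granite District: $107,000; Meridian Zone: $232,510; Upper Borough: $60,150

Combined residents = 10,302.
Proportional shares (ignoring caps): Summit Ward 8,635.26; Lakeview Township 131,256.03; Valley Precinct 77,487.11; Granite District 150,483.88; Meridian Zone 178,922.69; Upper Borough 46,285.02.
Capped: Lakeview Township ($81,500), Granite District ($107,000); remaining pool $404,570 reallocated over remaining residents 5,408.
Shares after redistribution: Summit Ward 11,221.43 → $11,220; Valley Precinct 100,693.64 → $100,690; Meridian Zone 232,508.05 → $232,510; Upper Borough 60,146.87 → $60,150.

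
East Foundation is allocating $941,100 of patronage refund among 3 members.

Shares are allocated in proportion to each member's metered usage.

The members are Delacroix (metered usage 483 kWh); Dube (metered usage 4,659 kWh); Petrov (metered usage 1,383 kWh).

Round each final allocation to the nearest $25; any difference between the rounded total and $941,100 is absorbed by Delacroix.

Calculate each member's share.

Delacroix: $69,650; Dube: $671,975; Petrov: $199,475

Metered usage total: 6,525.
Raw shares: Delacroix 483/6,525 × $941,100 = 69,663.03; Dube 4,659/6,525 × $941,100 = 671,967.03; Petrov 1,383/6,525 × $941,100 = 199,469.93.
After rounding ($25): Delacroix $69,675; Dube $671,975; Petrov $199,475. Sum = $941,125.
Difference $941,100 − $941,125 = −$25 applied to Delacroix: Delacroix becomes $69,650.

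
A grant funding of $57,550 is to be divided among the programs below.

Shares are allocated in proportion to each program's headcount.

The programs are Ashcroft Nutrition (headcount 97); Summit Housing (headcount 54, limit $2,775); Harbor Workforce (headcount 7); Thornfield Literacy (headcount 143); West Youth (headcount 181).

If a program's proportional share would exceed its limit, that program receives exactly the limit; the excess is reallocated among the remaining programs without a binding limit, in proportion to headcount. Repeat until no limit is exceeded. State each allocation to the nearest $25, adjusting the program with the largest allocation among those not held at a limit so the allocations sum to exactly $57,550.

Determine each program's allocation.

Ashcroft Nutrition: $12,425 · Summit Housing: $2,775 · Harbor Workforce: $900 · Thornfield Literacy: $18,300 · West Youth: $23,150

Sum of headcount: 482.
Pro-rata shares before constraints: Ashcroft Nutrition 11,581.64; Summit Housing 6,447.51; Harbor Workforce 835.79; Thornfield Literacy 17,073.96; West Youth 21,611.10.
Cap binds for Summit Housing ($2,775); remaining pool $54,775 reallocated over remaining headcount 428.
Remaining shares: Ashcroft Nutrition 12,413.96 → $12,425; Harbor Workforce 895.85 → $900; Thornfield Literacy 18,300.99 → $18,300; West Youth 23,164.19 → $23,175.
Rounding difference −$25 applied to West Youth → $23,150.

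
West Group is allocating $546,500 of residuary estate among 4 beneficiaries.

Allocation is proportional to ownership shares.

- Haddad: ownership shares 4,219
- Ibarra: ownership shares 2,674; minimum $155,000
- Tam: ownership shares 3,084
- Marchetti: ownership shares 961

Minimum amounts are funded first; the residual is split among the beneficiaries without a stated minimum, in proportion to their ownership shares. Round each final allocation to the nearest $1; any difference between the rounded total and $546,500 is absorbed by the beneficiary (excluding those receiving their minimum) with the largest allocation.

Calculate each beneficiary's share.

Fund the minimums — Ibarra $155,000. Remaining pool $391,500.
Remaining pool split over remaining ownership shares 8,264: Haddad 199,871.55 → $199,872; Tam 146,101.89 → $146,102; Marchetti 45,526.56 → $45,527.
Rounding difference −$1 applied to Haddad → $199,871.

Haddad: $199,871 · Ibarra: $155,000 · Tam: $146,102 · Marchetti: $45,527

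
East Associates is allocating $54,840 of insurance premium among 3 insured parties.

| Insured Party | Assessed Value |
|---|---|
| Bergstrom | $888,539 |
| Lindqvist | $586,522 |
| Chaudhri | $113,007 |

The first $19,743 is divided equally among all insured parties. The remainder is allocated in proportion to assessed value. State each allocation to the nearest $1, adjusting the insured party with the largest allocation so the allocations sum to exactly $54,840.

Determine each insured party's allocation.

Bergstrom: $26,218 · Lindqvist: $19,543 · Chaudhri: $9,079

First tranche $19,743 split equally: $6,581 each.
Remainder $35,097 by assessed value (total 1,588,068): Bergstrom 19,637.10 → $19,637; Lindqvist 12,962.39 → $12,962; Chaudhri 2,497.504 → $2,498.
Totals: Bergstrom $6,581 + $19,637 = $26,218; Lindqvist $6,581 + $12,962 = $19,543; Chaudhri $6,581 + $2,498 = $9,079.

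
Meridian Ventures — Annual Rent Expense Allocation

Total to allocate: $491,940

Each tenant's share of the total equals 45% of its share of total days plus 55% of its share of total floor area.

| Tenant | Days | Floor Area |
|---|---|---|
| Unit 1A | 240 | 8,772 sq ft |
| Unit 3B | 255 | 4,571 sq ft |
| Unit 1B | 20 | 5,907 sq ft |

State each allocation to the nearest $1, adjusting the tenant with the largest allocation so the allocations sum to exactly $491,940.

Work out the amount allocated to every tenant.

Unit 1A: $226,459; Unit 3B: $173,859; Unit 1B: $91,622

Totals — days 515, floor area 19,250.
Blended shares (45% days + 55% floor area): Unit 1A 0.4603; Unit 3B 0.3534; Unit 1B 0.1862.
Unrounded shares: Unit 1A 226,458.34; Unit 3B 173,859.24; Unit 1B 91,622.43.
Rounded to nearest $1: Unit 1A $226,458; Unit 3B $173,859; Unit 1B $91,622. Sum = $491,939.
Difference $491,940 − $491,939 = +$1 applied to largest allocation (Unit 1A): Unit 1A becomes $226,459.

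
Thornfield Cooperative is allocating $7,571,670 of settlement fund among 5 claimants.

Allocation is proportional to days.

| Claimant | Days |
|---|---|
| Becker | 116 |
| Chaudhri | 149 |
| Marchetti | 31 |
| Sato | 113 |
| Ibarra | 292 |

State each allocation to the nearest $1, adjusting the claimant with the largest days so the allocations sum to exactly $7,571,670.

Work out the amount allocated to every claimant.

Total days = 116 + 149 + 31 + 113 + 292 = 701.
Proportional shares: Becker 1,252,943.97; Chaudhri 1,609,384.92; Marchetti 334,838.47; Sato 1,220,540.24; Ibarra 3,153,962.40.
Rounded to nearest $1: Becker $1,252,944; Chaudhri $1,609,385; Marchetti $334,838; Sato $1,220,540; Ibarra $3,153,962. Sum = $7,571,669.
Difference $7,571,670 − $7,571,669 = +$1 applied to largest days (Ibarra): Ibarra becomes $3,153,963.

Becker: $1,252,944; Chaudhri: $1,609,385; Marchetti: $334,838; Sato: $1,220,540; Ibarra: $3,153,963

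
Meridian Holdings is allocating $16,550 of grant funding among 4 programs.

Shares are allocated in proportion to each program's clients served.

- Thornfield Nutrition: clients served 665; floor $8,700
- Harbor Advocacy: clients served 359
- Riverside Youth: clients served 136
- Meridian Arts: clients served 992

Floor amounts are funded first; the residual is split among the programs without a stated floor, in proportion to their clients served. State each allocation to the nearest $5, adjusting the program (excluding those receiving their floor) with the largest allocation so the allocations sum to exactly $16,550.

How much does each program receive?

Fund the minimums — Thornfield Nutrition $8,700. Residual $7,850.
Residual split over remaining clients served 1,487: Harbor Advocacy 1,895.19 → $1,895; Riverside Youth 717.96 → $720; Meridian Arts 5,236.85 → $5,235.

Thornfield Nutrition: $8,700; Harbor Advocacy: $1,895; Riverside Youth: $720; Meridian Arts: $5,235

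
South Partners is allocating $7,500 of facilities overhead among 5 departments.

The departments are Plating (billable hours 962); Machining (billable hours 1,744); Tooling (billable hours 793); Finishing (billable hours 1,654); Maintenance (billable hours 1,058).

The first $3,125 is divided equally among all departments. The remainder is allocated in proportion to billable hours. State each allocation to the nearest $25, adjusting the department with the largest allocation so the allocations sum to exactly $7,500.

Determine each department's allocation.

Plating: $1,300 | Machining: $1,850 | Tooling: $1,175 | Finishing: $1,800 | Maintenance: $1,375

First tranche $3,125 split equally: $625 each.
Remainder $4,375 by billable hours (total 6,211): Plating 677.63 → $675; Machining 1,228.47 → $1,225; Tooling 558.59 → $550; Finishing 1,165.07 → $1,175; Maintenance 745.25 → $750.
Totals: Plating $625 + $675 = $1,300; Machining $625 + $1,225 = $1,850; Tooling $625 + $550 = $1,175; Finishing $625 + $1,175 = $1,800; Maintenance $625 + $750 = $1,375.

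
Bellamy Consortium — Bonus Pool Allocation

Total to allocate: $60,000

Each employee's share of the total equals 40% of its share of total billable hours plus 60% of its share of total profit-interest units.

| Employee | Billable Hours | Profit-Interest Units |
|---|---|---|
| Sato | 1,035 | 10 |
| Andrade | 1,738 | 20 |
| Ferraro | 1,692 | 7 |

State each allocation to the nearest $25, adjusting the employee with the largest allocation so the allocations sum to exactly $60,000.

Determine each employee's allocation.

Totals — billable hours 4,465, profit-interest units 37.
Composite weights (40% billable hours + 60% profit-interest units): Sato 0.2549; Andrade 0.4800; Ferraro 0.2651.
Raw shares: Sato 15,293.00; Andrade 28,801.45; Ferraro 15,905.55.
At nearest $25: Sato $15,300; Andrade $28,800; Ferraro $15,900. Sum = $60,000.
Sum already equals the total — no adjustment.

Sato: $15,300 | Andrade: $28,800 | Ferraro: $15,900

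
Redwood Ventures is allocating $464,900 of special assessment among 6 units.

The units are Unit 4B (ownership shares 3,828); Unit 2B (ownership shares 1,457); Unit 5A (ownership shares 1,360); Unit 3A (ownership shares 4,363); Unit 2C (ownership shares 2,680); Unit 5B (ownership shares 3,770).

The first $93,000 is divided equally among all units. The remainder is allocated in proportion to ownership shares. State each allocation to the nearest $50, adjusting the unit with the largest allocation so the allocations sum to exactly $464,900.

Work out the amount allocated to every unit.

Unit 4B: $97,050 | Unit 2B: $46,550 | Unit 5A: $44,450 | Unit 3A: $108,450 | Unit 2C: $72,600 | Unit 5B: $95,800

Equal tier: $93,000 ÷ 6 = $15,500 apiece.
Remainder $371,900 by ownership shares (total 17,458): Unit 4B 81,546.18 → $81,550; Unit 2B 31,037.82 → $31,050; Unit 5A 28,971.47 → $28,950; Unit 3A 92,943.05 → $92,950; Unit 2C 57,090.85 → $57,100; Unit 5B 80,310.63 → $80,300.
Totals: Unit 4B $15,500 + $81,550 = $97,050; Unit 2B $15,500 + $31,050 = $46,550; Unit 5A $15,500 + $28,950 = $44,450; Unit 3A $15,500 + $92,950 = $108,450; Unit 2C $15,500 + $57,100 = $72,600; Unit 5B $15,500 + $80,300 = $95,800.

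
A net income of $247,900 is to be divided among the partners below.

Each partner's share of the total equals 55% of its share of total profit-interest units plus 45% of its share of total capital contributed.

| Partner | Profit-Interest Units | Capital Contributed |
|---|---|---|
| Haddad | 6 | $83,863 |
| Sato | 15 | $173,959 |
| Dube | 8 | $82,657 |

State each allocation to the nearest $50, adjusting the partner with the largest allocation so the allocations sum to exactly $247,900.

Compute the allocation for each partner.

Totals — profit-interest units 29, capital contributed 340,479.
Blended shares (55% profit-interest units + 45% capital contributed): Haddad 0.2246; Sato 0.5144; Dube 0.2610.
Unrounded shares: Haddad 55,686.30; Sato 127,519.44; Dube 64,694.27.
At nearest $50: Haddad $55,700; Sato $127,500; Dube $64,700. Sum = $247,900.
No rounding difference to absorb.

Haddad: $55,700; Sato: $127,500; Dube: $64,700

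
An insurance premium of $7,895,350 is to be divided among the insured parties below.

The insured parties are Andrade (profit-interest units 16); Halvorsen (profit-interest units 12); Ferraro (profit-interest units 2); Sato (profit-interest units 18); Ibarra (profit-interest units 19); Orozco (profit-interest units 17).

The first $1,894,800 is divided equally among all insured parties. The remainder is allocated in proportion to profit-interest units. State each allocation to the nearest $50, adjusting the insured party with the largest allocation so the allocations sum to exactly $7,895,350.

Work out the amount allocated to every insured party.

$1,894,800 shared equally gives $315,800 per insured party.
Remainder $6,000,550 by profit-interest units (total 84): Andrade 1,142,961.90 → $1,142,950; Halvorsen 857,221.43 → $857,200; Ferraro 142,870.24 → $142,850; Sato 1,285,832.14 → $1,285,850; Ibarra 1,357,267.26 → $1,357,250; Orozco 1,214,397.02 → $1,214,400.
Rounding difference +$50 on remainder applied to Ibarra.
Totals: Andrade $315,800 + $1,142,950 = $1,458,750; Halvorsen $315,800 + $857,200 = $1,173,000; Ferraro $315,800 + $142,850 = $458,650; Sato $315,800 + $1,285,850 = $1,601,650; Ibarra $315,800 + $1,357,300 = $1,673,100; Orozco $315,800 + $1,214,400 = $1,530,200.

Andrade: $1,458,750 · Halvorsen: $1,173,000 · Ferraro: $458,650 · Sato: $1,601,650 · Ibarra: $1,673,100 · Orozco: $1,530,200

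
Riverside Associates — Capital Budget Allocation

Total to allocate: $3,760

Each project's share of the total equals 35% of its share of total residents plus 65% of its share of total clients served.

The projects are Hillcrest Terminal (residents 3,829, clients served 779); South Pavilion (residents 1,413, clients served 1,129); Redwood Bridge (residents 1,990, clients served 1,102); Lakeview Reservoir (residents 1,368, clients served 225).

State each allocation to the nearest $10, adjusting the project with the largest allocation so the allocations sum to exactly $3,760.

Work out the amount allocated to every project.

Hillcrest Terminal: $1,170 · South Pavilion: $1,070 · Redwood Bridge: $1,140 · Lakeview Reservoir: $380

Residents total 8,600; clients served total 3,235.
Composite weights (35% residents + 65% clients served): Hillcrest Terminal 0.3124; South Pavilion 0.2844; Redwood Bridge 0.3024; Lakeview Reservoir 0.1009.
Unrounded shares: Hillcrest Terminal 1,174.45; South Pavilion 1,069.17; Redwood Bridge 1,137.06; Lakeview Reservoir 379.32.
At nearest $10: Hillcrest Terminal $1,170; South Pavilion $1,070; Redwood Bridge $1,140; Lakeview Reservoir $380. Sum = $3,760.
Rounded total matches; no reconciliation needed.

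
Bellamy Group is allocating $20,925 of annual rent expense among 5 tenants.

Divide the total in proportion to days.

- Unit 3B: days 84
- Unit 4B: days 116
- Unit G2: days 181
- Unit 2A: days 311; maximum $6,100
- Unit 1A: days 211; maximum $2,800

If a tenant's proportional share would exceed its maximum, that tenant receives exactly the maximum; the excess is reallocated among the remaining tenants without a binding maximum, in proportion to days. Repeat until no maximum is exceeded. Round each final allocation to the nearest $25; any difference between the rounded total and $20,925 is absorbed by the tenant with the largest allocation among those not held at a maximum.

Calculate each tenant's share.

Unit 3B: $2,650; Unit 4B: $3,650; Unit G2: $5,725; Unit 2A: $6,100; Unit 1A: $2,800

Sum of days: 903.
Pro-rata shares before constraints: Unit 3B 1,946.51; Unit 4B 2,688.04; Unit G2 4,194.27; Unit 2A 7,206.73; Unit 1A 4,889.45.
Capped: Unit 2A ($6,100), Unit 1A ($2,800); remaining pool $12,025 reallocated over remaining days 381.
Redistributed shares: Unit 3B 2,651.18 → $2,650; Unit 4B 3,661.15 → $3,650; Unit G2 5,712.66 → $5,725.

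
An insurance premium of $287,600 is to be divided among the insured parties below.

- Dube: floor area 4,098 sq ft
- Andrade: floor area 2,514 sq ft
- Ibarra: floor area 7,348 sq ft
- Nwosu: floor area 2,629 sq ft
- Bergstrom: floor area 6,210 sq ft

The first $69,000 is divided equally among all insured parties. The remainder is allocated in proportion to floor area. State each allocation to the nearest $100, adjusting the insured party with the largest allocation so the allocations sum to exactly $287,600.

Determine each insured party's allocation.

First tranche $69,000 split equally: $13,800 each.
Remainder $218,600 by floor area (total 22,799): Dube 39,292.20 → $39,300; Andrade 24,104.58 → $24,100; Ibarra 70,453.65 → $70,500; Nwosu 25,207.22 → $25,200; Bergstrom 59,542.35 → $59,500.
Totals: Dube $13,800 + $39,300 = $53,100; Andrade $13,800 + $24,100 = $37,900; Ibarra $13,800 + $70,500 = $84,300; Nwosu $13,800 + $25,200 = $39,000; Bergstrom $13,800 + $59,500 = $73,300.

Dube: $53,100; Andrade: $37,900; Ibarra: $84,300; Nwosu: $39,000; Bergstrom: $73,300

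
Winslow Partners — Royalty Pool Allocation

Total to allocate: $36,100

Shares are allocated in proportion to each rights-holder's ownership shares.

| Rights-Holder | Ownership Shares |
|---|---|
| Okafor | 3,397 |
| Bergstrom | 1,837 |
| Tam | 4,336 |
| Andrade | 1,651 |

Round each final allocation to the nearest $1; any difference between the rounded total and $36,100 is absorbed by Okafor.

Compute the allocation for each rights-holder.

Combined ownership shares = 11,221.
Unrounded shares: Okafor 3,397/11,221 × $36,100 = 10,928.77; Bergstrom 1,837/11,221 × $36,100 = 5,909.96; Tam 4,336/11,221 × $36,100 = 13,949.70; Andrade 1,651/11,221 × $36,100 = 5,311.57.
Rounded to nearest $1: Okafor $10,929; Bergstrom $5,910; Tam $13,950; Andrade $5,312. Sum = $36,101.
Difference $36,100 − $36,101 = −$1 applied to Okafor: Okafor becomes $10,928.

Okafor: $10,928; Bergstrom: $5,910; Tam: $13,950; Andrade: $5,312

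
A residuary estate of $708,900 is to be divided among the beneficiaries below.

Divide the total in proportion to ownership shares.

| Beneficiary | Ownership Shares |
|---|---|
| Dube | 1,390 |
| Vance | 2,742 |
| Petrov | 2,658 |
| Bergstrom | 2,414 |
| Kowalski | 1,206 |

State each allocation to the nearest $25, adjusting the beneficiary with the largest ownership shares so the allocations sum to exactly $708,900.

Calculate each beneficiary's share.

Dube: $94,650; Vance: $186,725; Petrov: $181,000; Bergstrom: $164,400; Kowalski: $82,125

Sum of ownership shares: 1,390 + 2,742 + 2,658 + 2,414 + 1,206 = 10,410.
Unrounded shares: Dube 94,656.20; Vance 186,724.67; Petrov 181,004.44; Bergstrom 164,388.53; Kowalski 82,126.17.
After rounding ($25): Dube $94,650; Vance $186,725; Petrov $181,000; Bergstrom $164,400; Kowalski $82,125. Sum = $708,900.
No rounding difference to absorb.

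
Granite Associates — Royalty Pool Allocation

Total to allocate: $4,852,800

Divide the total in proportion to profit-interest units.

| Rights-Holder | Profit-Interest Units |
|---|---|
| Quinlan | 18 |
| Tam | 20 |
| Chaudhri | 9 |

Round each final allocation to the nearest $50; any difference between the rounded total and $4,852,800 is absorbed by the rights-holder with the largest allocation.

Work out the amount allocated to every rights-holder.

Profit-interest units total: 47.
Pro-rata amounts: Quinlan 18/47 × $4,852,800 = 1,858,519.15; Tam 20/47 × $4,852,800 = 2,065,021.28; Chaudhri 9/47 × $4,852,800 = 929,259.57.
After rounding ($50): Quinlan $1,858,500; Tam $2,065,000; Chaudhri $929,250. Sum = $4,852,750.
Difference $4,852,800 − $4,852,750 = +$50 applied to largest allocation (Tam): Tam becomes $2,065,050.

Quinlan: $1,858,500 · Tam: $2,065,050 · Chaudhri: $929,250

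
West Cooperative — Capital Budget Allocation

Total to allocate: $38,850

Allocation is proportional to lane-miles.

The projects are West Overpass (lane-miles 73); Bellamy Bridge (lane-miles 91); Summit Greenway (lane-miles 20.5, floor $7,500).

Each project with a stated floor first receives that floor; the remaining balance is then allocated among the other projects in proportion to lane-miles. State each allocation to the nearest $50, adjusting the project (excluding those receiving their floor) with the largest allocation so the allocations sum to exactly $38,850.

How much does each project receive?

Guaranteed amounts: Summit Greenway $7,500. Balance $31,350.
Balance split over remaining lane-miles 164: West Overpass 13,954.57 → $13,950; Bellamy Bridge 17,395.43 → $17,400.

West Overpass: $13,950 · Bellamy Bridge: $17,400 · Summit Greenway: $7,500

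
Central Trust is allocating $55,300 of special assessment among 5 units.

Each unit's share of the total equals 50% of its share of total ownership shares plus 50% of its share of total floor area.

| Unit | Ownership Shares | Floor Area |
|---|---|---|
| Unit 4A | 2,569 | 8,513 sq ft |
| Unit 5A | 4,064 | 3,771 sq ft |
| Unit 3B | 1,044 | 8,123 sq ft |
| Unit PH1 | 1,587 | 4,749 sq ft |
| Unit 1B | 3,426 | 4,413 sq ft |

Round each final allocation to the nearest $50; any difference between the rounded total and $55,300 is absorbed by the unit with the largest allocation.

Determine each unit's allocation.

Ownership shares total 12,690; floor area total 29,569.
Composite weights (50% ownership shares + 50% floor area): Unit 4A 0.2452; Unit 5A 0.2239; Unit 3B 0.1785; Unit PH1 0.1428; Unit 1B 0.2096.
Unrounded shares: Unit 4A 13,558.06; Unit 5A 12,381.24; Unit 3B 9,870.58; Unit PH1 7,898.68; Unit 1B 11,591.45.
After rounding ($50): Unit 4A $13,550; Unit 5A $12,400; Unit 3B $9,850; Unit PH1 $7,900; Unit 1B $11,600. Sum = $55,300.
No rounding difference to absorb.

Unit 4A: $13,550 · Unit 5A: $12,400 · Unit 3B: $9,850 · Unit PH1: $7,900 · Unit 1B: $11,600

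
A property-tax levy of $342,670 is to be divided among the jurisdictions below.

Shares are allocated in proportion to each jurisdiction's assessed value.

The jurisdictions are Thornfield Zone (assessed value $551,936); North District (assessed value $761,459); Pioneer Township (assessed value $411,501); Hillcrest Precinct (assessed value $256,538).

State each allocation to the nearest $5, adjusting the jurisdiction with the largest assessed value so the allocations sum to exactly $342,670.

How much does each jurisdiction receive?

Thornfield Zone: $95,450; North District: $131,690; Pioneer Township: $71,165; Hillcrest Precinct: $44,365

Assessed value total: 1,981,434.
Unrounded shares: Thornfield Zone 551,936/1,981,434 × $342,670 = 95,452.04; North District 761,459/1,981,434 × $342,670 = 131,687.03; Pioneer Township 411,501/1,981,434 × $342,670 = 71,165.15; Hillcrest Precinct 256,538/1,981,434 × $342,670 = 44,365.79.
Rounded to nearest $5: Thornfield Zone $95,450; North District $131,685; Pioneer Township $71,165; Hillcrest Precinct $44,365. Sum = $342,665.
Difference $342,670 − $342,665 = +$5 applied to largest assessed value (North District): North District becomes $131,690.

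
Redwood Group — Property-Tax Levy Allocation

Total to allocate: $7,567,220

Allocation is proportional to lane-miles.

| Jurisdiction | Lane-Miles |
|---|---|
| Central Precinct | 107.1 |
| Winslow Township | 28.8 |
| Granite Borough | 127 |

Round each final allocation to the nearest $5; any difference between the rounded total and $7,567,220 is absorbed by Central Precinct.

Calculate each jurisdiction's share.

Lane-miles total: 262.9.
Raw shares: Central Precinct 107.1/262.9 × $7,567,220 = 3,082,728.27; Winslow Township 28.8/262.9 × $7,567,220 = 828,968.95; Granite Borough 127/262.9 × $7,567,220 = 3,655,522.78.
At nearest $5: Central Precinct $3,082,730; Winslow Township $828,970; Granite Borough $3,655,525. Sum = $7,567,225.
Difference $7,567,220 − $7,567,225 = −$5 applied to Central Precinct: Central Precinct becomes $3,082,725.

Central Precinct: $3,082,725 | Winslow Township: $828,970 | Granite Borough: $3,655,525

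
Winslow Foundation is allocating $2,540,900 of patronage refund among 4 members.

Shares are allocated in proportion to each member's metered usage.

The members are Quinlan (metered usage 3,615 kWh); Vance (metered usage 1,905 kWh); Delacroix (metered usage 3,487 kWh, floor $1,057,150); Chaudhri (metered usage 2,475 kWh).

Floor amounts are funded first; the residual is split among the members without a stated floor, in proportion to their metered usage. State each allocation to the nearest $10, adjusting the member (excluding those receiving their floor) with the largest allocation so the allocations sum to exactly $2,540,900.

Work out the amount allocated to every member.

Minimums first: Delacroix $1,057,150. Remaining pool $1,483,750.
Remaining pool split over remaining metered usage 7,995: Quinlan 670,888.84 → $670,890; Vance 353,538.93 → $353,540; Chaudhri 459,322.23 → $459,320.

Quinlan: $670,890 | Vance: $353,540 | Delacroix: $1,057,150 | Chaudhri: $459,320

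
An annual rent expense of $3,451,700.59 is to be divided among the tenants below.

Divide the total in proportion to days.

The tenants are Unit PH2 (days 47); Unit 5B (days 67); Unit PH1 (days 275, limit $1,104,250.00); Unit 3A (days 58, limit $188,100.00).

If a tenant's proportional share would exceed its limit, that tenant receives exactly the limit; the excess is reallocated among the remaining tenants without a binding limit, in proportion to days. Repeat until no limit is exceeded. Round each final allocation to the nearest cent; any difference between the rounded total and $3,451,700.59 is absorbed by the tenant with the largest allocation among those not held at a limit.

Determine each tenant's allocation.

Combined days = 447.
Unconstrained shares: Unit PH2 362,930.4871; Unit 5B 517,368.9922; Unit PH1 2,123,529.4457; Unit 3A 447,871.6649.
Capped: Unit PH1 ($1,104,250.00), Unit 3A ($188,100.00); remaining pool $2,159,350.59 reallocated over remaining days 114.
Remaining shares: Unit PH2 890,258.5766 → $890,258.58; Unit 5B 1,269,092.0134 → $1,269,092.01.

Unit PH2: $890,258.58 | Unit 5B: $1,269,092.01 | Unit PH1: $1,104,250.00 | Unit 3A: $188,100.00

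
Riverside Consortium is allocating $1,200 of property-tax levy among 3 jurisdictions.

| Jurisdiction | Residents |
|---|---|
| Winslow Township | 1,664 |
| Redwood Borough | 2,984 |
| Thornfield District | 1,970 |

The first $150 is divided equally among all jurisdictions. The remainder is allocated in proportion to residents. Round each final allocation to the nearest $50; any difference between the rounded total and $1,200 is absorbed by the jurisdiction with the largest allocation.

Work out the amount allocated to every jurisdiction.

First tranche $150 split equally: $50 each.
Remainder $1,050 by residents (total 6,618): Winslow Township 264.01 → $250; Redwood Borough 473.44 → $450; Thornfield District 312.56 → $300.
Rounding difference +$50 on remainder applied to Redwood Borough.
Totals: Winslow Township $50 + $250 = $300; Redwood Borough $50 + $500 = $550; Thornfield District $50 + $300 = $350.

Winslow Township: $300 | Redwood Borough: $550 | Thornfield District: $350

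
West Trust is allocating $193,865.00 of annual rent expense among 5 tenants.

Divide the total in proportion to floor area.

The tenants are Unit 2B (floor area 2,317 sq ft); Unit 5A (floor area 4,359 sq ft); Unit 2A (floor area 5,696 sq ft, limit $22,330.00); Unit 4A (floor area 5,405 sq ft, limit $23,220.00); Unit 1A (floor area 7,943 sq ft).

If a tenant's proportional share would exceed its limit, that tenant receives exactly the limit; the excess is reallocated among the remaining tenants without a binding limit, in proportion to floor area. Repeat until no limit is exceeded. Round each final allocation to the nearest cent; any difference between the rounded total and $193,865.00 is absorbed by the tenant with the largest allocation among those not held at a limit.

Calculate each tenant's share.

Unit 2B: $23,506.80 · Unit 5A: $44,223.62 · Unit 2A: $22,330.00 · Unit 4A: $23,220.00 · Unit 1A: $80,584.58

Total floor area = 25,720.
Pro-rata shares before constraints: Unit 2B 17,464.4325; Unit 5A 32,856.0472; Unit 2A 42,933.7107; Unit 4A 40,740.2926; Unit 1A 59,870.5169.
Held at cap: Unit 2A ($22,330.00), Unit 4A ($23,220.00); residual $148,315.00 reallocated over remaining floor area 14,619.
Remaining shares: Unit 2B 23,506.7963 → $23,506.80; Unit 5A 44,223.6189 → $44,223.62; Unit 1A 80,584.5848 → $80,584.58.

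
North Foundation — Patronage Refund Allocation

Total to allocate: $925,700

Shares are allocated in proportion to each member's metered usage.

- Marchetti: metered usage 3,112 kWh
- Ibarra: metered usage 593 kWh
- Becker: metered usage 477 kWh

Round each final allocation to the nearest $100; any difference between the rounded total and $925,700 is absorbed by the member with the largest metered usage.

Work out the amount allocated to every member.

Metered usage total: 4,182.
Raw shares: Marchetti 3,112/4,182 × $925,700 = 688,851.84; Ibarra 593/4,182 × $925,700 = 131,262.58; Becker 477/4,182 × $925,700 = 105,585.58.
After rounding ($100): Marchetti $688,900; Ibarra $131,300; Becker $105,600. Sum = $925,800.
Difference $925,700 − $925,800 = −$100 applied to largest metered usage (Marchetti): Marchetti becomes $688,800.

Marchetti: $688,800; Ibarra: $131,300; Becker: $105,600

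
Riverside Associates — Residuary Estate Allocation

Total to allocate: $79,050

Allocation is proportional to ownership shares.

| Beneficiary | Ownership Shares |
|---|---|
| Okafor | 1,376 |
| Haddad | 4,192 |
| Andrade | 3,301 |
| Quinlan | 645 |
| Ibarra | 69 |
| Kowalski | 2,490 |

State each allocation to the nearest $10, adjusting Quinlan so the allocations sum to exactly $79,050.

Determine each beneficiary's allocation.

Okafor: $9,010; Haddad: $27,450; Andrade: $21,610; Quinlan: $4,230; Ibarra: $450; Kowalski: $16,300

Combined ownership shares = 12,073.
Raw shares: Okafor 1,376/12,073 × $79,050 = 9,009.59; Haddad 4,192/12,073 × $79,050 = 27,447.83; Andrade 3,301/12,073 × $79,050 = 21,613.85; Quinlan 645/12,073 × $79,050 = 4,223.25; Ibarra 69/12,073 × $79,050 = 451.79; Kowalski 2,490/12,073 × $79,050 = 16,303.69.
Rounded to nearest $10: Okafor $9,010; Haddad $27,450; Andrade $21,610; Quinlan $4,220; Ibarra $450; Kowalski $16,300. Sum = $79,040.
Difference $79,050 − $79,040 = +$10 applied to Quinlan: Quinlan becomes $4,230.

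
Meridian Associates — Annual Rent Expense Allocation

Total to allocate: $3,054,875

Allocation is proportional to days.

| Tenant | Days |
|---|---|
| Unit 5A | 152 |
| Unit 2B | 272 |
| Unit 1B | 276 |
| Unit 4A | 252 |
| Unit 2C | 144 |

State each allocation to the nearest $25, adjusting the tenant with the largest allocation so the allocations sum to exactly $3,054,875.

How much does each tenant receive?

Days total: 1,096.
Pro-rata amounts: Unit 5A 152/1,096 × $3,054,875 = 423,668.80; Unit 2B 272/1,096 × $3,054,875 = 758,144.16; Unit 1B 276/1,096 × $3,054,875 = 769,293.34; Unit 4A 252/1,096 × $3,054,875 = 702,398.27; Unit 2C 144/1,096 × $3,054,875 = 401,370.44.
Rounded to nearest $25: Unit 5A $423,675; Unit 2B $758,150; Unit 1B $769,300; Unit 4A $702,400; Unit 2C $401,375. Sum = $3,054,900.
Difference $3,054,875 − $3,054,900 = −$25 applied to largest allocation (Unit 1B): Unit 1B becomes $769,275.

Unit 5A: $423,675 | Unit 2B: $758,150 | Unit 1B: $769,275 | Unit 4A: $702,400 | Unit 2C: $401,375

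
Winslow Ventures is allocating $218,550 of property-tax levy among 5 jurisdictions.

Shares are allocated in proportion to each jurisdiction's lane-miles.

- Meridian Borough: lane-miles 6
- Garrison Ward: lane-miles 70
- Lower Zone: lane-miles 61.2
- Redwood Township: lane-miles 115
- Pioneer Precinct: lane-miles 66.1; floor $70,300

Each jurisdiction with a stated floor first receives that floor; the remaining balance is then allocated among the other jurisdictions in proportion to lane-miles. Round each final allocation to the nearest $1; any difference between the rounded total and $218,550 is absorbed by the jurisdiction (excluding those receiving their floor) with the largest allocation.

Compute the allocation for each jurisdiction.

Meridian Borough: $3,527 · Garrison Ward: $41,148 · Lower Zone: $35,975 · Redwood Township: $67,600 · Pioneer Precinct: $70,300

Minimums first: Pioneer Precinct $70,300. Remaining pool $148,250.
Remaining pool split over remaining lane-miles 252.2: Meridian Borough 3,526.96 → $3,527; Garrison Ward 41,147.90 → $41,148; Lower Zone 35,975.02 → $35,975; Redwood Township 67,600.12 → $67,600.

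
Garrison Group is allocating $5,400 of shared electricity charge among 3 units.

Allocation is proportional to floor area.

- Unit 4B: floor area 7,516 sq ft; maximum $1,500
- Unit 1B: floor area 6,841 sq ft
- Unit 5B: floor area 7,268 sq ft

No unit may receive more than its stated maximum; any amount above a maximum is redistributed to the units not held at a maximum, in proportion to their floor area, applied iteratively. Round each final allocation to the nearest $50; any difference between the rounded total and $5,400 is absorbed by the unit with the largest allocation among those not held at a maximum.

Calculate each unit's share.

Sum of floor area: 21,625.
Pro-rata shares before constraints: Unit 4B 1,876.83; Unit 1B 1,708.27; Unit 5B 1,814.90.
Capped: Unit 4B ($1,500); remaining pool $3,900 reallocated over remaining floor area 14,109.
Shares after redistribution: Unit 1B 1,890.98 → $1,900; Unit 5B 2,009.02 → $2,000.

Unit 4B: $1,500; Unit 1B: $1,900; Unit 5B: $2,000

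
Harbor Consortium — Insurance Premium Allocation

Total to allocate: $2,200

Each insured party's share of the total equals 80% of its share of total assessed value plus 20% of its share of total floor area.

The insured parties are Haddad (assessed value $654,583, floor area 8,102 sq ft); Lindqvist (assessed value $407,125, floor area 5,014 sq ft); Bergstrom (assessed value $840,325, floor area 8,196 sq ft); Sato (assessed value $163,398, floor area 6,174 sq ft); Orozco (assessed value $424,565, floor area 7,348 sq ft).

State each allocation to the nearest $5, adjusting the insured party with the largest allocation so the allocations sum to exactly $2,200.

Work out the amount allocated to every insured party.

Assessed value total 2,489,996; floor area total 34,834.
Blended shares (80% assessed value + 20% floor area): Haddad 0.2568; Lindqvist 0.1596; Bergstrom 0.3170; Sato 0.0879; Orozco 0.1786.
Proportional shares: Haddad 565.02; Lindqvist 351.10; Bergstrom 697.49; Sato 193.48; Orozco 392.91.
After rounding ($5): Haddad $565; Lindqvist $350; Bergstrom $695; Sato $195; Orozco $395. Sum = $2,200.
No rounding difference to absorb.

Haddad: $565; Lindqvist: $350; Bergstrom: $695; Sato: $195; Orozco: $395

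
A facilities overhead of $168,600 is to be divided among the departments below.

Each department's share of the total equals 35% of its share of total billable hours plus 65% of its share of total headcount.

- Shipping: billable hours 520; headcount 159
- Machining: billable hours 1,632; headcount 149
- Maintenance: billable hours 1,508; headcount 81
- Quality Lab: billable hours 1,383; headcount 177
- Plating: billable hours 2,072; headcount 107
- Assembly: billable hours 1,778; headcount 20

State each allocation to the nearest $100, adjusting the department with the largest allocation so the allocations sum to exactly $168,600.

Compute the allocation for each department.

Billable hours total 8,893; headcount total 693.
Composite weights (35% billable hours + 65% headcount): Shipping 0.1696; Machining 0.2040; Maintenance 0.1353; Quality Lab 0.2204; Plating 0.1819; Assembly 0.0887.
Pro-rata amounts: Shipping 28,594.52; Machining 34,391.87; Maintenance 22,815.64; Quality Lab 37,167.49; Plating 30,669.69; Assembly 14,960.79.
At nearest $100: Shipping $28,600; Machining $34,400; Maintenance $22,800; Quality Lab $37,200; Plating $30,700; Assembly $15,000. Sum = $168,700.
Difference $168,600 − $168,700 = −$100 applied to largest allocation (Quality Lab): Quality Lab becomes $37,100.

Shipping: $28,600 | Machining: $34,400 | Maintenance: $22,800 | Quality Lab: $37,100 | Plating: $30,700 | Assembly: $15,000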